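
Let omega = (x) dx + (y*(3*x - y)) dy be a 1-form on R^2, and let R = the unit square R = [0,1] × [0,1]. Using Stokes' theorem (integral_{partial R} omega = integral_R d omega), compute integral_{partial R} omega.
integral_(partial R) omega = 3/2

Stokes: integral_partial_R omega = integral_R d omega with d omega = (∂Q/∂x - ∂P/∂y) dx ∧ dy.
  ∂Q/∂x = 3*y
  ∂P/∂y = 0
  integrand = ∂Q/∂x - ∂P/∂y = 3*y.
Integrating over R: integral_0^1 integral_0^1 (3*y) dx dy = 3/2.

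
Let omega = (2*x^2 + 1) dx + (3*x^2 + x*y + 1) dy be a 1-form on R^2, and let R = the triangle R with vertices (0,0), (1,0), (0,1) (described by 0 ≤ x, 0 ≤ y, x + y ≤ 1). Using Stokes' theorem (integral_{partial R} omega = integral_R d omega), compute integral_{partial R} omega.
integral_(partial R) omega = 7/6

Stokes: integral_partial_R omega = integral_R d omega with d omega = (∂Q/∂x - ∂P/∂y) dx ∧ dy.
  ∂Q/∂x = 6*x + y
  ∂P/∂y = 0
  integrand = ∂Q/∂x - ∂P/∂y = 6*x + y.
Integrating over R: integral_0^1 integral_0^{1-x} (6*x + y) dy dx = 7/6.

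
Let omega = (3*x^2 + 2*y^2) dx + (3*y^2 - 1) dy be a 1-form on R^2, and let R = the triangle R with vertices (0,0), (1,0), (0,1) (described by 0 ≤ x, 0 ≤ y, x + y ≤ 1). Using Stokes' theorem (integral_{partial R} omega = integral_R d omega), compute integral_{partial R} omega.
integral_(partial R) omega = -2/3

Stokes: integral_partial_R omega = integral_R d omega with d omega = (∂Q/∂x - ∂P/∂y) dx ∧ dy.
  ∂Q/∂x = 0
  ∂P/∂y = 4*y
  integrand = ∂Q/∂x - ∂P/∂y = -4*y.
Integrating over R: integral_0^1 integral_0^{1-x} (-4*y) dy dx = -2/3.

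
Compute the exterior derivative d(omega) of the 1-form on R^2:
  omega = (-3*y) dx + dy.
d(omega) = (3) dx ∧ dy

For a 1-form omega = sum_i f_i dx_i, the exterior derivative is
  d(omega) = sum_{i < j} (∂f_j/∂x_i - ∂f_i/∂x_j) dx_i ∧ dx_j.
  coefficient of dx ∧ dy: ∂f_2/∂x - ∂f_1/∂y = ∂(1)/∂x - ∂(-3*y)/∂y = 3
Assembling: d(omega) = (3) dx ∧ dy.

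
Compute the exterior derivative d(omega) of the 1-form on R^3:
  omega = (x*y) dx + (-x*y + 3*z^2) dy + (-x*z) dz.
d(omega) = (-x - y) dx ∧ dy + (-z) dx ∧ dz + (-6*z) dy ∧ dz

For a 1-form omega = sum_i f_i dx_i, the exterior derivative is
  d(omega) = sum_{i < j} (∂f_j/∂x_i - ∂f_i/∂x_j) dx_i ∧ dx_j.
  coefficient of dx ∧ dy: ∂f_2/∂x - ∂f_1/∂y = ∂(-x*y + 3*z^2)/∂x - ∂(x*y)/∂y = -x - y
  coefficient of dx ∧ dz: ∂f_3/∂x - ∂f_1/∂z = ∂(-x*z)/∂x - ∂(x*y)/∂z = -z
  coefficient of dy ∧ dz: ∂f_3/∂y - ∂f_2/∂z = ∂(-x*z)/∂y - ∂(-x*y + 3*z^2)/∂z = -6*z
Assembling: d(omega) = (-x - y) dx ∧ dy + (-z) dx ∧ dz + (-6*z) dy ∧ dz.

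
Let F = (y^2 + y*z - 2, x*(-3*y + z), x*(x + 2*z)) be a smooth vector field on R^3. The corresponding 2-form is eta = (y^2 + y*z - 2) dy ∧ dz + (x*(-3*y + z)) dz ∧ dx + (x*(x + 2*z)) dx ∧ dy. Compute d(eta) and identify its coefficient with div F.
d(eta) = (-x) dx ∧ dy ∧ dz; div F = -x

For a 2-form in R^3 of the form above, applying d gives a 3-form with coefficient ∂P/∂x + ∂Q/∂y + ∂R/∂z:
  ∂P/∂x = 0
  ∂Q/∂y = -3*x
  ∂R/∂z = 2*x
Sum = -x, which is exactly div F.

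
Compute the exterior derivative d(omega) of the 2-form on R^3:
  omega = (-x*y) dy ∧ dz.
d(omega) = (-y) dx ∧ dy ∧ dz

For a 2-form omega = sum_{i<j} g_{ij} dx_i ∧ dx_j, the exterior derivative is
  d(omega) = sum_{i<j} d(g_{ij}) ∧ dx_i ∧ dx_j = sum_{i<j, k} (∂g_{ij}/∂x_k) dx_k ∧ dx_i ∧ dx_j.
Expand each term, using dx_k ∧ dx_i ∧ dx_j = sgn(permutation) dx_{(a)} ∧ dx_{(b)} ∧ dx_{(c)} with (a < b < c) sorted:
  d(-x*y) includes (∂/∂x)(-x*y) dx = (-y) dx, which multiplied by dy ∧ dz gives (-y) dx ∧ dy ∧ dz
Collecting like 3-forms: d(omega) = (-y) dx ∧ dy ∧ dz.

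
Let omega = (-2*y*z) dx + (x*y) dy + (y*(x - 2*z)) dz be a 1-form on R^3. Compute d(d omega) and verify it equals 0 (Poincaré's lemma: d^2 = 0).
d(d omega) = 0

Step 1: d omega = sum_{i<j} (∂f_j/∂x_i - ∂f_i/∂x_j) dx_i ∧ dx_j:
  coeff of dx ∧ dy: y + 2*z
  coeff of dx ∧ dz: 3*y
  coeff of dy ∧ dz: x - 2*z
Step 2: Apply d again to each 2-form coefficient. The only possible 3-form in R^3 is dx ∧ dy ∧ dz, with coefficient
  ∂(coeff of dy∧dz)/∂x - ∂(coeff of dx∧dz)/∂y + ∂(coeff of dx∧dy)/∂z
  = ∂/∂x (x - 2*z) - ∂/∂y (3*y) + ∂/∂z (y + 2*z).
Each of these terms simplifies to sums of mixed partials that cancel in pairs. The result is 0 (by equality of mixed partials for smooth functions — Schwarz / Clairaut).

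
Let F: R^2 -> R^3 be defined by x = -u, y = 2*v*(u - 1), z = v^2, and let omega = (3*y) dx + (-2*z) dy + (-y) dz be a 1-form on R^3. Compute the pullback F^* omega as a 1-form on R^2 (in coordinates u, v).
F^* omega = (2*v*(-3*u - 2*v^2 + 3)) du + (8*v^2*(1 - u)) dv

Using F^*(f dg) = (f ∘ F) d(g ∘ F), substitute each coordinate x_i by F_i(u, v) in f_i, and replace dx_i by d F_i = (∂F_i/∂u) du + (∂F_i/∂v) dv.
  For the x component: f_1(F) = 6*v*(u - 1); d F_1 = (-1) du + (0) dv
  For the y component: f_2(F) = -2*v^2; d F_2 = (2*v) du + (2*u - 2) dv
  For the z component: f_3(F) = 2*v*(1 - u); d F_3 = (0) du + (2*v) dv
Combining and collecting du, dv coefficients:
  coeff of du: 2*v*(-3*u - 2*v^2 + 3)
  coeff of dv: 8*v^2*(1 - u)
F^* omega = (2*v*(-3*u - 2*v^2 + 3)) du + (8*v^2*(1 - u)) dv.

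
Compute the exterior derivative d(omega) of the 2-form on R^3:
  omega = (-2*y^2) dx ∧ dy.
d(omega) = 0

For a 2-form omega = sum_{i<j} g_{ij} dx_i ∧ dx_j, the exterior derivative is
  d(omega) = sum_{i<j} d(g_{ij}) ∧ dx_i ∧ dx_j = sum_{i<j, k} (∂g_{ij}/∂x_k) dx_k ∧ dx_i ∧ dx_j.
Expand each term, using dx_k ∧ dx_i ∧ dx_j = sgn(permutation) dx_{(a)} ∧ dx_{(b)} ∧ dx_{(c)} with (a < b < c) sorted:

Collecting like 3-forms: d(omega) = 0.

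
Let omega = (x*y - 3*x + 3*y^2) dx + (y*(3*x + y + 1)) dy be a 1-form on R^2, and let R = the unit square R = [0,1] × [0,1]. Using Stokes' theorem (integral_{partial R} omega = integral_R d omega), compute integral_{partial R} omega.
integral_(partial R) omega = -2

Stokes: integral_partial_R omega = integral_R d omega with d omega = (∂Q/∂x - ∂P/∂y) dx ∧ dy.
  ∂Q/∂x = 3*y
  ∂P/∂y = x + 6*y
  integrand = ∂Q/∂x - ∂P/∂y = -x - 3*y.
Integrating over R: integral_0^1 integral_0^1 (-x - 3*y) dx dy = -2.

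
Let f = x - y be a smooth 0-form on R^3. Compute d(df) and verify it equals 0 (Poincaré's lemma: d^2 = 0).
d(df) = 0

Step 1: df = sum_i (∂f/∂x_i) dx_i = (1) dx + (-1) dy + (0) dz.
Step 2: Apply d again. Using the 1-form formula, the coefficient of dx ∧ dy in d(df) is ∂^2 f/∂x ∂y - ∂^2 f/∂y ∂x = (0) - (0) = 0 (equality of mixed partials for smooth f).
Similarly for dx ∧ dz and dy ∧ dz — all coefficients vanish. So d(df) = 0.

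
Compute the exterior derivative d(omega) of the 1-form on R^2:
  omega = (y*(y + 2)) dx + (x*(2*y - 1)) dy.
d(omega) = (-3) dx ∧ dy

For a 1-form omega = sum_i f_i dx_i, the exterior derivative is
  d(omega) = sum_{i < j} (∂f_j/∂x_i - ∂f_i/∂x_j) dx_i ∧ dx_j.
  coefficient of dx ∧ dy: ∂f_2/∂x - ∂f_1/∂y = ∂(x*(2*y - 1))/∂x - ∂(y*(y + 2))/∂y = -3
Assembling: d(omega) = (-3) dx ∧ dy.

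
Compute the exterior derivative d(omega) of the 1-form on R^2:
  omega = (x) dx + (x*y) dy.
d(omega) = (y) dx ∧ dy

For a 1-form omega = sum_i f_i dx_i, the exterior derivative is
  d(omega) = sum_{i < j} (∂f_j/∂x_i - ∂f_i/∂x_j) dx_i ∧ dx_j.
  coefficient of dx ∧ dy: ∂f_2/∂x - ∂f_1/∂y = ∂(x*y)/∂x - ∂(x)/∂y = y
Assembling: d(omega) = (y) dx ∧ dy.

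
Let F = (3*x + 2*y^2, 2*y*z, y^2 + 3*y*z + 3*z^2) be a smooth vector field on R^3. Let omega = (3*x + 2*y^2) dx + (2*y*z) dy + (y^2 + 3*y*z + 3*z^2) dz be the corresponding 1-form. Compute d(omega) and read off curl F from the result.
d(omega) = (3*z) dy ∧ dz + (0) dz ∧ dx + (-4*y) dx ∧ dy; curl F = (3*z, 0, -4*y)

d omega = sum_{i<j} (∂f_j/∂x_i - ∂f_i/∂x_j) dx_i ∧ dx_j. Under the identification (dy ∧ dz, dz ∧ dx, dx ∧ dy) ↔ (e_x, e_y, e_z), the coefficients are exactly the components of curl F. Compute:
  ∂R/∂y - ∂Q/∂z = (2*y + 3*z) - (2*y) = 3*z
  ∂P/∂z - ∂R/∂x = (0) - (0) = 0
  ∂Q/∂x - ∂P/∂y = (0) - (4*y) = -4*y.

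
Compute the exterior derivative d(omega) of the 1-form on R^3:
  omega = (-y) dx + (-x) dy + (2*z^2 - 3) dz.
d(omega) = 0

For a 1-form omega = sum_i f_i dx_i, the exterior derivative is
  d(omega) = sum_{i < j} (∂f_j/∂x_i - ∂f_i/∂x_j) dx_i ∧ dx_j.

Assembling: d(omega) = 0.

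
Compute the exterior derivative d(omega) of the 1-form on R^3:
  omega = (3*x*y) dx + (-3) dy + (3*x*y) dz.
d(omega) = (-3*x) dx ∧ dy + (3*y) dx ∧ dz + (3*x) dy ∧ dz

For a 1-form omega = sum_i f_i dx_i, the exterior derivative is
  d(omega) = sum_{i < j} (∂f_j/∂x_i - ∂f_i/∂x_j) dx_i ∧ dx_j.
  coefficient of dx ∧ dy: ∂f_2/∂x - ∂f_1/∂y = ∂(-3)/∂x - ∂(3*x*y)/∂y = -3*x
  coefficient of dx ∧ dz: ∂f_3/∂x - ∂f_1/∂z = ∂(3*x*y)/∂x - ∂(3*x*y)/∂z = 3*y
  coefficient of dy ∧ dz: ∂f_3/∂y - ∂f_2/∂z = ∂(3*x*y)/∂y - ∂(-3)/∂z = 3*x
Assembling: d(omega) = (-3*x) dx ∧ dy + (3*y) dx ∧ dz + (3*x) dy ∧ dz.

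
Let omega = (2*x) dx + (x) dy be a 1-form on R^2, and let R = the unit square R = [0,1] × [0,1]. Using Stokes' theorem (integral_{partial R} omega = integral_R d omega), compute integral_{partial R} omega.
integral_(partial R) omega = 1

Stokes: integral_partial_R omega = integral_R d omega with d omega = (∂Q/∂x - ∂P/∂y) dx ∧ dy.
  ∂Q/∂x = 1
  ∂P/∂y = 0
  integrand = ∂Q/∂x - ∂P/∂y = 1.
Integrating over R: integral_0^1 integral_0^1 (1) dx dy = 1.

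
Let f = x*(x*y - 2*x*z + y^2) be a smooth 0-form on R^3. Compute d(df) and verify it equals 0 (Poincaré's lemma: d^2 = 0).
d(df) = 0

Step 1: df = sum_i (∂f/∂x_i) dx_i = (2*x*y - 4*x*z + y^2) dx + (x*(x + 2*y)) dy + (-2*x^2) dz.
Step 2: Apply d again. Using the 1-form formula, the coefficient of dx ∧ dy in d(df) is ∂^2 f/∂x ∂y - ∂^2 f/∂y ∂x = (2*x + 2*y) - (2*x + 2*y) = 0 (equality of mixed partials for smooth f).
Similarly for dx ∧ dz and dy ∧ dz — all coefficients vanish. So d(df) = 0.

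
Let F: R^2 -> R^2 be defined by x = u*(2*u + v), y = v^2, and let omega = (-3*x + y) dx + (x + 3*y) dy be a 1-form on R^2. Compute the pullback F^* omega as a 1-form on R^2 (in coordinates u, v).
F^* omega = (-24*u^3 - 18*u^2*v + u*v^2 + v^3) du + (-6*u^3 + u^2*v + 3*u*v^2 + 6*v^3) dv

Using F^*(f dg) = (f ∘ F) d(g ∘ F), substitute each coordinate x_i by F_i(u, v) in f_i, and replace dx_i by d F_i = (∂F_i/∂u) du + (∂F_i/∂v) dv.
  For the x component: f_1(F) = -6*u^2 - 3*u*v + v^2; d F_1 = (4*u + v) du + (u) dv
  For the y component: f_2(F) = 2*u^2 + u*v + 3*v^2; d F_2 = (0) du + (2*v) dv
Combining and collecting du, dv coefficients:
  coeff of du: -24*u^3 - 18*u^2*v + u*v^2 + v^3
  coeff of dv: -6*u^3 + u^2*v + 3*u*v^2 + 6*v^3
F^* omega = (-24*u^3 - 18*u^2*v + u*v^2 + v^3) du + (-6*u^3 + u^2*v + 3*u*v^2 + 6*v^3) dv.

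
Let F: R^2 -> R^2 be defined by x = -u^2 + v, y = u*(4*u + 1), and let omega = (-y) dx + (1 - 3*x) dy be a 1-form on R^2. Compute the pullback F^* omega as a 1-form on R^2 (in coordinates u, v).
F^* omega = (32*u^3 + 5*u^2 - 24*u*v + 8*u - 3*v + 1) du + (u*(-4*u - 1)) dv

Using F^*(f dg) = (f ∘ F) d(g ∘ F), substitute each coordinate x_i by F_i(u, v) in f_i, and replace dx_i by d F_i = (∂F_i/∂u) du + (∂F_i/∂v) dv.
  For the x component: f_1(F) = u*(-4*u - 1); d F_1 = (-2*u) du + (1) dv
  For the y component: f_2(F) = 3*u^2 - 3*v + 1; d F_2 = (8*u + 1) du + (0) dv
Combining and collecting du, dv coefficients:
  coeff of du: 32*u^3 + 5*u^2 - 24*u*v + 8*u - 3*v + 1
  coeff of dv: u*(-4*u - 1)
F^* omega = (32*u^3 + 5*u^2 - 24*u*v + 8*u - 3*v + 1) du + (u*(-4*u - 1)) dv.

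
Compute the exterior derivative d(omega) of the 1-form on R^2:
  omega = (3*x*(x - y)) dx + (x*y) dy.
d(omega) = (3*x + y) dx ∧ dy

For a 1-form omega = sum_i f_i dx_i, the exterior derivative is
  d(omega) = sum_{i < j} (∂f_j/∂x_i - ∂f_i/∂x_j) dx_i ∧ dx_j.
  coefficient of dx ∧ dy: ∂f_2/∂x - ∂f_1/∂y = ∂(x*y)/∂x - ∂(3*x*(x - y))/∂y = 3*x + y
Assembling: d(omega) = (3*x + y) dx ∧ dy.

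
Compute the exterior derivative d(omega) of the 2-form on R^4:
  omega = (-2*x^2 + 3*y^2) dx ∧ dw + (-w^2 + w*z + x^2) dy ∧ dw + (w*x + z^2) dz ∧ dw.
d(omega) = (2*x - 6*y) dx ∧ dy ∧ dw + (-w) dy ∧ dz ∧ dw + (w) dx ∧ dz ∧ dw

For a 2-form omega = sum_{i<j} g_{ij} dx_i ∧ dx_j, the exterior derivative is
  d(omega) = sum_{i<j} d(g_{ij}) ∧ dx_i ∧ dx_j = sum_{i<j, k} (∂g_{ij}/∂x_k) dx_k ∧ dx_i ∧ dx_j.
Expand each term, using dx_k ∧ dx_i ∧ dx_j = sgn(permutation) dx_{(a)} ∧ dx_{(b)} ∧ dx_{(c)} with (a < b < c) sorted:
  d(-2*x^2 + 3*y^2) includes (∂/∂y)(-2*x^2 + 3*y^2) dy = (6*y) dy, which multiplied by dx ∧ dw gives (-6*y) dx ∧ dy ∧ dw
  d(-w^2 + w*z + x^2) includes (∂/∂x)(-w^2 + w*z + x^2) dx = (2*x) dx, which multiplied by dy ∧ dw gives (2*x) dx ∧ dy ∧ dw
  d(-w^2 + w*z + x^2) includes (∂/∂z)(-w^2 + w*z + x^2) dz = (w) dz, which multiplied by dy ∧ dw gives (-w) dy ∧ dz ∧ dw
  d(w*x + z^2) includes (∂/∂x)(w*x + z^2) dx = (w) dx, which multiplied by dz ∧ dw gives (w) dx ∧ dz ∧ dw
Collecting like 3-forms: d(omega) = (2*x - 6*y) dx ∧ dy ∧ dw + (-w) dy ∧ dz ∧ dw + (w) dx ∧ dz ∧ dw.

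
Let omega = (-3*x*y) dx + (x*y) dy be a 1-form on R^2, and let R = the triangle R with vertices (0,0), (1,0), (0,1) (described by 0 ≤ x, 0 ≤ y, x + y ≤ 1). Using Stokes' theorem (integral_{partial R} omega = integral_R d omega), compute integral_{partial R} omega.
integral_(partial R) omega = 2/3

Stokes: integral_partial_R omega = integral_R d omega with d omega = (∂Q/∂x - ∂P/∂y) dx ∧ dy.
  ∂Q/∂x = y
  ∂P/∂y = -3*x
  integrand = ∂Q/∂x - ∂P/∂y = 3*x + y.
Integrating over R: integral_0^1 integral_0^{1-x} (3*x + y) dy dx = 2/3.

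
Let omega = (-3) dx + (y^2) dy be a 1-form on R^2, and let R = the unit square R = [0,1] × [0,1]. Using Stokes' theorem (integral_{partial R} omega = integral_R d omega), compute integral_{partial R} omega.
integral_(partial R) omega = 0

Stokes: integral_partial_R omega = integral_R d omega with d omega = (∂Q/∂x - ∂P/∂y) dx ∧ dy.
  ∂Q/∂x = 0
  ∂P/∂y = 0
  integrand = ∂Q/∂x - ∂P/∂y = 0.
Integrating over R: integral_0^1 integral_0^1 (0) dx dy = 0.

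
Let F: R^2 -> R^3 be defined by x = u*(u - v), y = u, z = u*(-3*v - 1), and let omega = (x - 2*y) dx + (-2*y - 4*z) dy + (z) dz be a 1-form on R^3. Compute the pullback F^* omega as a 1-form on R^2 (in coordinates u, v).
F^* omega = (u*(2*u^2 - 3*u*v - 4*u + 10*v^2 + 20*v + 3)) du + (u^2*(-u + 10*v + 5)) dv

Using F^*(f dg) = (f ∘ F) d(g ∘ F), substitute each coordinate x_i by F_i(u, v) in f_i, and replace dx_i by d F_i = (∂F_i/∂u) du + (∂F_i/∂v) dv.
  For the x component: f_1(F) = u*(u - v - 2); d F_1 = (2*u - v) du + (-u) dv
  For the y component: f_2(F) = 2*u*(6*v + 1); d F_2 = (1) du + (0) dv
  For the z component: f_3(F) = u*(-3*v - 1); d F_3 = (-3*v - 1) du + (-3*u) dv
Combining and collecting du, dv coefficients:
  coeff of du: u*(2*u^2 - 3*u*v - 4*u + 10*v^2 + 20*v + 3)
  coeff of dv: u^2*(-u + 10*v + 5)
F^* omega = (u*(2*u^2 - 3*u*v - 4*u + 10*v^2 + 20*v + 3)) du + (u^2*(-u + 10*v + 5)) dv.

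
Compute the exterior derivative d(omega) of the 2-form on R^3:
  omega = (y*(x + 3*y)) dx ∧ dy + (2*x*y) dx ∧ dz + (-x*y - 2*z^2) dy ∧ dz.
d(omega) = (-2*x - y) dx ∧ dy ∧ dz

For a 2-form omega = sum_{i<j} g_{ij} dx_i ∧ dx_j, the exterior derivative is
  d(omega) = sum_{i<j} d(g_{ij}) ∧ dx_i ∧ dx_j = sum_{i<j, k} (∂g_{ij}/∂x_k) dx_k ∧ dx_i ∧ dx_j.
Expand each term, using dx_k ∧ dx_i ∧ dx_j = sgn(permutation) dx_{(a)} ∧ dx_{(b)} ∧ dx_{(c)} with (a < b < c) sorted:
  d(2*x*y) includes (∂/∂y)(2*x*y) dy = (2*x) dy, which multiplied by dx ∧ dz gives (-2*x) dx ∧ dy ∧ dz
  d(-x*y - 2*z^2) includes (∂/∂x)(-x*y - 2*z^2) dx = (-y) dx, which multiplied by dy ∧ dz gives (-y) dx ∧ dy ∧ dz
Collecting like 3-forms: d(omega) = (-2*x - y) dx ∧ dy ∧ dz.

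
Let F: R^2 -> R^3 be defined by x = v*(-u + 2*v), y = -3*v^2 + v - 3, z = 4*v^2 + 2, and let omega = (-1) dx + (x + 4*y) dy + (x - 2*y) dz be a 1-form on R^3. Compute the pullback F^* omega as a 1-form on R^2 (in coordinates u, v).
F^* omega = (v) du + (-2*u*v^2 - u*v + u + 124*v^3 - 50*v^2 + 120*v - 12) dv

Using F^*(f dg) = (f ∘ F) d(g ∘ F), substitute each coordinate x_i by F_i(u, v) in f_i, and replace dx_i by d F_i = (∂F_i/∂u) du + (∂F_i/∂v) dv.
  For the x component: f_1(F) = -1; d F_1 = (-v) du + (-u + 4*v) dv
  For the y component: f_2(F) = -u*v - 10*v^2 + 4*v - 12; d F_2 = (0) du + (1 - 6*v) dv
  For the z component: f_3(F) = -u*v + 8*v^2 - 2*v + 6; d F_3 = (0) du + (8*v) dv
Combining and collecting du, dv coefficients:
  coeff of du: v
  coeff of dv: -2*u*v^2 - u*v + u + 124*v^3 - 50*v^2 + 120*v - 12
F^* omega = (v) du + (-2*u*v^2 - u*v + u + 124*v^3 - 50*v^2 + 120*v - 12) dv.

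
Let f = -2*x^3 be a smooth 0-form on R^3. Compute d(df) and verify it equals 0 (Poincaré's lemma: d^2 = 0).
d(df) = 0

Step 1: df = sum_i (∂f/∂x_i) dx_i = (-6*x^2) dx + (0) dy + (0) dz.
Step 2: Apply d again. Using the 1-form formula, the coefficient of dx ∧ dy in d(df) is ∂^2 f/∂x ∂y - ∂^2 f/∂y ∂x = (0) - (0) = 0 (equality of mixed partials for smooth f).
Similarly for dx ∧ dz and dy ∧ dz — all coefficients vanish. So d(df) = 0.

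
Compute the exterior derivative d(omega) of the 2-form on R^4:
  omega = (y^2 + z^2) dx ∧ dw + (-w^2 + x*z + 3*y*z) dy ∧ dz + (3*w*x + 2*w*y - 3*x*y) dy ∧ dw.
d(omega) = (3*w - 5*y) dx ∧ dy ∧ dw + (-2*z) dx ∧ dz ∧ dw + (z) dx ∧ dy ∧ dz + (-2*w) dy ∧ dz ∧ dw

For a 2-form omega = sum_{i<j} g_{ij} dx_i ∧ dx_j, the exterior derivative is
  d(omega) = sum_{i<j} d(g_{ij}) ∧ dx_i ∧ dx_j = sum_{i<j, k} (∂g_{ij}/∂x_k) dx_k ∧ dx_i ∧ dx_j.
Expand each term, using dx_k ∧ dx_i ∧ dx_j = sgn(permutation) dx_{(a)} ∧ dx_{(b)} ∧ dx_{(c)} with (a < b < c) sorted:
  d(y^2 + z^2) includes (∂/∂y)(y^2 + z^2) dy = (2*y) dy, which multiplied by dx ∧ dw gives (-2*y) dx ∧ dy ∧ dw
  d(y^2 + z^2) includes (∂/∂z)(y^2 + z^2) dz = (2*z) dz, which multiplied by dx ∧ dw gives (-2*z) dx ∧ dz ∧ dw
  d(-w^2 + x*z + 3*y*z) includes (∂/∂x)(-w^2 + x*z + 3*y*z) dx = (z) dx, which multiplied by dy ∧ dz gives (z) dx ∧ dy ∧ dz
  d(-w^2 + x*z + 3*y*z) includes (∂/∂w)(-w^2 + x*z + 3*y*z) dw = (-2*w) dw, which multiplied by dy ∧ dz gives (-2*w) dy ∧ dz ∧ dw
  d(3*w*x + 2*w*y - 3*x*y) includes (∂/∂x)(3*w*x + 2*w*y - 3*x*y) dx = (3*w - 3*y) dx, which multiplied by dy ∧ dw gives (3*w - 3*y) dx ∧ dy ∧ dw
Collecting like 3-forms: d(omega) = (3*w - 5*y) dx ∧ dy ∧ dw + (-2*z) dx ∧ dz ∧ dw + (z) dx ∧ dy ∧ dz + (-2*w) dy ∧ dz ∧ dw.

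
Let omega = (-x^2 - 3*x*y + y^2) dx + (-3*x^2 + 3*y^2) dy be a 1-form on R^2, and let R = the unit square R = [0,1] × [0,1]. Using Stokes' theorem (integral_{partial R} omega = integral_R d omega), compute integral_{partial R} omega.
integral_(partial R) omega = -5/2

Stokes: integral_partial_R omega = integral_R d omega with d omega = (∂Q/∂x - ∂P/∂y) dx ∧ dy.
  ∂Q/∂x = -6*x
  ∂P/∂y = -3*x + 2*y
  integrand = ∂Q/∂x - ∂P/∂y = -3*x - 2*y.
Integrating over R: integral_0^1 integral_0^1 (-3*x - 2*y) dx dy = -5/2.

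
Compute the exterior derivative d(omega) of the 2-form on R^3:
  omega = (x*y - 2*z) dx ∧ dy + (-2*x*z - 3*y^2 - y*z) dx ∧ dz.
d(omega) = (6*y + z - 2) dx ∧ dy ∧ dz

For a 2-form omega = sum_{i<j} g_{ij} dx_i ∧ dx_j, the exterior derivative is
  d(omega) = sum_{i<j} d(g_{ij}) ∧ dx_i ∧ dx_j = sum_{i<j, k} (∂g_{ij}/∂x_k) dx_k ∧ dx_i ∧ dx_j.
Expand each term, using dx_k ∧ dx_i ∧ dx_j = sgn(permutation) dx_{(a)} ∧ dx_{(b)} ∧ dx_{(c)} with (a < b < c) sorted:
  d(x*y - 2*z) includes (∂/∂z)(x*y - 2*z) dz = (-2) dz, which multiplied by dx ∧ dy gives (-2) dx ∧ dy ∧ dz
  d(-2*x*z - 3*y^2 - y*z) includes (∂/∂y)(-2*x*z - 3*y^2 - y*z) dy = (-6*y - z) dy, which multiplied by dx ∧ dz gives (6*y + z) dx ∧ dy ∧ dz
Collecting like 3-forms: d(omega) = (6*y + z - 2) dx ∧ dy ∧ dz.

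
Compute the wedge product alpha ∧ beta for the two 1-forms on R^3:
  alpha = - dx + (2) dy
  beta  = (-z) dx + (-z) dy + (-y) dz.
alpha ∧ beta = (3*z) dx ∧ dy + (y) dx ∧ dz + (-2*y) dy ∧ dz

Distribute the wedge, using dx_i ∧ dx_j = -dx_j ∧ dx_i and dx_i ∧ dx_i = 0. For each pair (i, j) with i < j, the coefficient of dx_i ∧ dx_j in alpha ∧ beta is (alpha_i * beta_j - alpha_j * beta_i). Collecting: alpha ∧ beta = (3*z) dx ∧ dy + (y) dx ∧ dz + (-2*y) dy ∧ dz.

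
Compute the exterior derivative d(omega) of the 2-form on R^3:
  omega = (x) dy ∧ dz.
d(omega) = (1) dx ∧ dy ∧ dz

For a 2-form omega = sum_{i<j} g_{ij} dx_i ∧ dx_j, the exterior derivative is
  d(omega) = sum_{i<j} d(g_{ij}) ∧ dx_i ∧ dx_j = sum_{i<j, k} (∂g_{ij}/∂x_k) dx_k ∧ dx_i ∧ dx_j.
Expand each term, using dx_k ∧ dx_i ∧ dx_j = sgn(permutation) dx_{(a)} ∧ dx_{(b)} ∧ dx_{(c)} with (a < b < c) sorted:
  d(x) includes (∂/∂x)(x) dx = (1) dx, which multiplied by dy ∧ dz gives (1) dx ∧ dy ∧ dz
Collecting like 3-forms: d(omega) = (1) dx ∧ dy ∧ dz.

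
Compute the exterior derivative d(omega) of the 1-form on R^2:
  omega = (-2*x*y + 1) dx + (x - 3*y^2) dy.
d(omega) = (2*x + 1) dx ∧ dy

For a 1-form omega = sum_i f_i dx_i, the exterior derivative is
  d(omega) = sum_{i < j} (∂f_j/∂x_i - ∂f_i/∂x_j) dx_i ∧ dx_j.
  coefficient of dx ∧ dy: ∂f_2/∂x - ∂f_1/∂y = ∂(x - 3*y^2)/∂x - ∂(-2*x*y + 1)/∂y = 2*x + 1
Assembling: d(omega) = (2*x + 1) dx ∧ dy.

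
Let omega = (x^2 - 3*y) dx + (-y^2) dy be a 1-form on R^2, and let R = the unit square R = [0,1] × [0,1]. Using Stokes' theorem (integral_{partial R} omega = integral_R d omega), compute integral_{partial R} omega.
integral_(partial R) omega = 3

Stokes: integral_partial_R omega = integral_R d omega with d omega = (∂Q/∂x - ∂P/∂y) dx ∧ dy.
  ∂Q/∂x = 0
  ∂P/∂y = -3
  integrand = ∂Q/∂x - ∂P/∂y = 3.
Integrating over R: integral_0^1 integral_0^1 (3) dx dy = 3.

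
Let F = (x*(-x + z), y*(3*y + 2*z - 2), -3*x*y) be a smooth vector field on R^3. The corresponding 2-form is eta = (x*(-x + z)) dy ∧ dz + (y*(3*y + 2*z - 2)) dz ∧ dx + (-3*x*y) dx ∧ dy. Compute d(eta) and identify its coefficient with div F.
d(eta) = (-2*x + 6*y + 3*z - 2) dx ∧ dy ∧ dz; div F = -2*x + 6*y + 3*z - 2

For a 2-form in R^3 of the form above, applying d gives a 3-form with coefficient ∂P/∂x + ∂Q/∂y + ∂R/∂z:
  ∂P/∂x = -2*x + z
  ∂Q/∂y = 6*y + 2*z - 2
  ∂R/∂z = 0
Sum = -2*x + 6*y + 3*z - 2, which is exactly div F.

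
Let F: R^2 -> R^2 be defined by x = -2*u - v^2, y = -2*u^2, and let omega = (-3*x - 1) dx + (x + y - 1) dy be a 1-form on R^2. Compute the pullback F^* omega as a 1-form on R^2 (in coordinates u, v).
F^* omega = (8*u^3 + 8*u^2 + 4*u*v^2 - 8*u - 6*v^2 + 2) du + (2*v*(-6*u - 3*v^2 + 1)) dv

Using F^*(f dg) = (f ∘ F) d(g ∘ F), substitute each coordinate x_i by F_i(u, v) in f_i, and replace dx_i by d F_i = (∂F_i/∂u) du + (∂F_i/∂v) dv.
  For the x component: f_1(F) = 6*u + 3*v^2 - 1; d F_1 = (-2) du + (-2*v) dv
  For the y component: f_2(F) = -2*u^2 - 2*u - v^2 - 1; d F_2 = (-4*u) du + (0) dv
Combining and collecting du, dv coefficients:
  coeff of du: 8*u^3 + 8*u^2 + 4*u*v^2 - 8*u - 6*v^2 + 2
  coeff of dv: 2*v*(-6*u - 3*v^2 + 1)
F^* omega = (8*u^3 + 8*u^2 + 4*u*v^2 - 8*u - 6*v^2 + 2) du + (2*v*(-6*u - 3*v^2 + 1)) dv.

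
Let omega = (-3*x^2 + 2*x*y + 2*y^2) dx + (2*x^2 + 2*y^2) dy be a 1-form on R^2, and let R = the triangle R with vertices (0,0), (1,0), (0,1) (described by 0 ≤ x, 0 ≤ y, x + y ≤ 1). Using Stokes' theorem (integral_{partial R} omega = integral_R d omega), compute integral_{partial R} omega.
integral_(partial R) omega = -1/3

Stokes: integral_partial_R omega = integral_R d omega with d omega = (∂Q/∂x - ∂P/∂y) dx ∧ dy.
  ∂Q/∂x = 4*x
  ∂P/∂y = 2*x + 4*y
  integrand = ∂Q/∂x - ∂P/∂y = 2*x - 4*y.
Integrating over R: integral_0^1 integral_0^{1-x} (2*x - 4*y) dy dx = -1/3.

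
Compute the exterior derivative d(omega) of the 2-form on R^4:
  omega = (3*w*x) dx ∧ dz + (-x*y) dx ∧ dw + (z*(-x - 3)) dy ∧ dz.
d(omega) = (3*x) dx ∧ dz ∧ dw + (x) dx ∧ dy ∧ dw + (-z) dx ∧ dy ∧ dz

For a 2-form omega = sum_{i<j} g_{ij} dx_i ∧ dx_j, the exterior derivative is
  d(omega) = sum_{i<j} d(g_{ij}) ∧ dx_i ∧ dx_j = sum_{i<j, k} (∂g_{ij}/∂x_k) dx_k ∧ dx_i ∧ dx_j.
Expand each term, using dx_k ∧ dx_i ∧ dx_j = sgn(permutation) dx_{(a)} ∧ dx_{(b)} ∧ dx_{(c)} with (a < b < c) sorted:
  d(3*w*x) includes (∂/∂w)(3*w*x) dw = (3*x) dw, which multiplied by dx ∧ dz gives (3*x) dx ∧ dz ∧ dw
  d(-x*y) includes (∂/∂y)(-x*y) dy = (-x) dy, which multiplied by dx ∧ dw gives (x) dx ∧ dy ∧ dw
  d(z*(-x - 3)) includes (∂/∂x)(z*(-x - 3)) dx = (-z) dx, which multiplied by dy ∧ dz gives (-z) dx ∧ dy ∧ dz
Collecting like 3-forms: d(omega) = (3*x) dx ∧ dz ∧ dw + (x) dx ∧ dy ∧ dw + (-z) dx ∧ dy ∧ dz.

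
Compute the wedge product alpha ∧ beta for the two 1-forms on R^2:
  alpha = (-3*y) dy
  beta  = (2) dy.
alpha ∧ beta = 0

Distribute the wedge, using dx_i ∧ dx_j = -dx_j ∧ dx_i and dx_i ∧ dx_i = 0. For each pair (i, j) with i < j, the coefficient of dx_i ∧ dx_j in alpha ∧ beta is (alpha_i * beta_j - alpha_j * beta_i). Collecting: alpha ∧ beta = 0.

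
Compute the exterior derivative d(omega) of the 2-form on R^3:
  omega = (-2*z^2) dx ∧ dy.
d(omega) = (-4*z) dx ∧ dy ∧ dz

For a 2-form omega = sum_{i<j} g_{ij} dx_i ∧ dx_j, the exterior derivative is
  d(omega) = sum_{i<j} d(g_{ij}) ∧ dx_i ∧ dx_j = sum_{i<j, k} (∂g_{ij}/∂x_k) dx_k ∧ dx_i ∧ dx_j.
Expand each term, using dx_k ∧ dx_i ∧ dx_j = sgn(permutation) dx_{(a)} ∧ dx_{(b)} ∧ dx_{(c)} with (a < b < c) sorted:
  d(-2*z^2) includes (∂/∂z)(-2*z^2) dz = (-4*z) dz, which multiplied by dx ∧ dy gives (-4*z) dx ∧ dy ∧ dz
Collecting like 3-forms: d(omega) = (-4*z) dx ∧ dy ∧ dz.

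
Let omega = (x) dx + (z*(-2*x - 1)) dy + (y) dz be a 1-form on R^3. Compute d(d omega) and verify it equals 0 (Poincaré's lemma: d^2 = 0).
d(d omega) = 0

Step 1: d omega = sum_{i<j} (∂f_j/∂x_i - ∂f_i/∂x_j) dx_i ∧ dx_j:
  coeff of dx ∧ dy: -2*z
  coeff of dx ∧ dz: 0
  coeff of dy ∧ dz: 2*x + 2
Step 2: Apply d again to each 2-form coefficient. The only possible 3-form in R^3 is dx ∧ dy ∧ dz, with coefficient
  ∂(coeff of dy∧dz)/∂x - ∂(coeff of dx∧dz)/∂y + ∂(coeff of dx∧dy)/∂z
  = ∂/∂x (2*x + 2) - ∂/∂y (0) + ∂/∂z (-2*z).
Each of these terms simplifies to sums of mixed partials that cancel in pairs. The result is 0 (by equality of mixed partials for smooth functions — Schwarz / Clairaut).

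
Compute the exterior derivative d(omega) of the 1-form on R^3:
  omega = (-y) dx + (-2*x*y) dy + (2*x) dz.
d(omega) = (1 - 2*y) dx ∧ dy + (2) dx ∧ dz

For a 1-form omega = sum_i f_i dx_i, the exterior derivative is
  d(omega) = sum_{i < j} (∂f_j/∂x_i - ∂f_i/∂x_j) dx_i ∧ dx_j.
  coefficient of dx ∧ dy: ∂f_2/∂x - ∂f_1/∂y = ∂(-2*x*y)/∂x - ∂(-y)/∂y = 1 - 2*y
  coefficient of dx ∧ dz: ∂f_3/∂x - ∂f_1/∂z = ∂(2*x)/∂x - ∂(-y)/∂z = 2
Assembling: d(omega) = (1 - 2*y) dx ∧ dy + (2) dx ∧ dz.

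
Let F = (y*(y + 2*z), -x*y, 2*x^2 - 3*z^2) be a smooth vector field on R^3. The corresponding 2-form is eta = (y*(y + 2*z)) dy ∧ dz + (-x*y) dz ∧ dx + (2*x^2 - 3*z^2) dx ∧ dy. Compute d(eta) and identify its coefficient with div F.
d(eta) = (-x - 6*z) dx ∧ dy ∧ dz; div F = -x - 6*z

For a 2-form in R^3 of the form above, applying d gives a 3-form with coefficient ∂P/∂x + ∂Q/∂y + ∂R/∂z:
  ∂P/∂x = 0
  ∂Q/∂y = -x
  ∂R/∂z = -6*z
Sum = -x - 6*z, which is exactly div F.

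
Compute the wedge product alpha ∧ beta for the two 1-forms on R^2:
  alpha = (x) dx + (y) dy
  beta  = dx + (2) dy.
alpha ∧ beta = (2*x - y) dx ∧ dy

Distribute the wedge, using dx_i ∧ dx_j = -dx_j ∧ dx_i and dx_i ∧ dx_i = 0. For each pair (i, j) with i < j, the coefficient of dx_i ∧ dx_j in alpha ∧ beta is (alpha_i * beta_j - alpha_j * beta_i). Collecting: alpha ∧ beta = (2*x - y) dx ∧ dy.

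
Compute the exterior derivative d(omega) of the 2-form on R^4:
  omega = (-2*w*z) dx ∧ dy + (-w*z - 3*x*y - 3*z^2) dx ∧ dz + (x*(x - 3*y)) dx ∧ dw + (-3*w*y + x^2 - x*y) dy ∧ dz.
d(omega) = (-2*w + 5*x - y) dx ∧ dy ∧ dz + (3*x - 2*z) dx ∧ dy ∧ dw + (-z) dx ∧ dz ∧ dw + (-3*y) dy ∧ dz ∧ dw

For a 2-form omega = sum_{i<j} g_{ij} dx_i ∧ dx_j, the exterior derivative is
  d(omega) = sum_{i<j} d(g_{ij}) ∧ dx_i ∧ dx_j = sum_{i<j, k} (∂g_{ij}/∂x_k) dx_k ∧ dx_i ∧ dx_j.
Expand each term, using dx_k ∧ dx_i ∧ dx_j = sgn(permutation) dx_{(a)} ∧ dx_{(b)} ∧ dx_{(c)} with (a < b < c) sorted:
  d(-2*w*z) includes (∂/∂z)(-2*w*z) dz = (-2*w) dz, which multiplied by dx ∧ dy gives (-2*w) dx ∧ dy ∧ dz
  d(-2*w*z) includes (∂/∂w)(-2*w*z) dw = (-2*z) dw, which multiplied by dx ∧ dy gives (-2*z) dx ∧ dy ∧ dw
  d(-w*z - 3*x*y - 3*z^2) includes (∂/∂y)(-w*z - 3*x*y - 3*z^2) dy = (-3*x) dy, which multiplied by dx ∧ dz gives (3*x) dx ∧ dy ∧ dz
  d(-w*z - 3*x*y - 3*z^2) includes (∂/∂w)(-w*z - 3*x*y - 3*z^2) dw = (-z) dw, which multiplied by dx ∧ dz gives (-z) dx ∧ dz ∧ dw
  d(x*(x - 3*y)) includes (∂/∂y)(x*(x - 3*y)) dy = (-3*x) dy, which multiplied by dx ∧ dw gives (3*x) dx ∧ dy ∧ dw
  d(-3*w*y + x^2 - x*y) includes (∂/∂x)(-3*w*y + x^2 - x*y) dx = (2*x - y) dx, which multiplied by dy ∧ dz gives (2*x - y) dx ∧ dy ∧ dz
  d(-3*w*y + x^2 - x*y) includes (∂/∂w)(-3*w*y + x^2 - x*y) dw = (-3*y) dw, which multiplied by dy ∧ dz gives (-3*y) dy ∧ dz ∧ dw
Collecting like 3-forms: d(omega) = (-2*w + 5*x - y) dx ∧ dy ∧ dz + (3*x - 2*z) dx ∧ dy ∧ dw + (-z) dx ∧ dz ∧ dw + (-3*y) dy ∧ dz ∧ dw.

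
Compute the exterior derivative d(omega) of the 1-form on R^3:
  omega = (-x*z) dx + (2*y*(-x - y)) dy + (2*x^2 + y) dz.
d(omega) = (-2*y) dx ∧ dy + (5*x) dx ∧ dz + (1) dy ∧ dz

For a 1-form omega = sum_i f_i dx_i, the exterior derivative is
  d(omega) = sum_{i < j} (∂f_j/∂x_i - ∂f_i/∂x_j) dx_i ∧ dx_j.
  coefficient of dx ∧ dy: ∂f_2/∂x - ∂f_1/∂y = ∂(2*y*(-x - y))/∂x - ∂(-x*z)/∂y = -2*y
  coefficient of dx ∧ dz: ∂f_3/∂x - ∂f_1/∂z = ∂(2*x^2 + y)/∂x - ∂(-x*z)/∂z = 5*x
  coefficient of dy ∧ dz: ∂f_3/∂y - ∂f_2/∂z = ∂(2*x^2 + y)/∂y - ∂(2*y*(-x - y))/∂z = 1
Assembling: d(omega) = (-2*y) dx ∧ dy + (5*x) dx ∧ dz + (1) dy ∧ dz.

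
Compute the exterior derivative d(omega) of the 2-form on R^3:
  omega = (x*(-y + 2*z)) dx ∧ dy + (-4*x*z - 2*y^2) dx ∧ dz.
d(omega) = (2*x + 4*y) dx ∧ dy ∧ dz

For a 2-form omega = sum_{i<j} g_{ij} dx_i ∧ dx_j, the exterior derivative is
  d(omega) = sum_{i<j} d(g_{ij}) ∧ dx_i ∧ dx_j = sum_{i<j, k} (∂g_{ij}/∂x_k) dx_k ∧ dx_i ∧ dx_j.
Expand each term, using dx_k ∧ dx_i ∧ dx_j = sgn(permutation) dx_{(a)} ∧ dx_{(b)} ∧ dx_{(c)} with (a < b < c) sorted:
  d(x*(-y + 2*z)) includes (∂/∂z)(x*(-y + 2*z)) dz = (2*x) dz, which multiplied by dx ∧ dy gives (2*x) dx ∧ dy ∧ dz
  d(-4*x*z - 2*y^2) includes (∂/∂y)(-4*x*z - 2*y^2) dy = (-4*y) dy, which multiplied by dx ∧ dz gives (4*y) dx ∧ dy ∧ dz
Collecting like 3-forms: d(omega) = (2*x + 4*y) dx ∧ dy ∧ dz.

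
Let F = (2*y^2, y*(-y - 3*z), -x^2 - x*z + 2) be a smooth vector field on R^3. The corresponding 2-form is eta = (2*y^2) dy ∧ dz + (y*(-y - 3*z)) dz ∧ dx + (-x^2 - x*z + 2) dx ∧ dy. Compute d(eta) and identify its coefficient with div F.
d(eta) = (-x - 2*y - 3*z) dx ∧ dy ∧ dz; div F = -x - 2*y - 3*z

For a 2-form in R^3 of the form above, applying d gives a 3-form with coefficient ∂P/∂x + ∂Q/∂y + ∂R/∂z:
  ∂P/∂x = 0
  ∂Q/∂y = -2*y - 3*z
  ∂R/∂z = -x
Sum = -x - 2*y - 3*z, which is exactly div F.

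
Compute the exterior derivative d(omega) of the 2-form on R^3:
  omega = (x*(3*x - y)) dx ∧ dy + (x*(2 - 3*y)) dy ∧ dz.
d(omega) = (2 - 3*y) dx ∧ dy ∧ dz

For a 2-form omega = sum_{i<j} g_{ij} dx_i ∧ dx_j, the exterior derivative is
  d(omega) = sum_{i<j} d(g_{ij}) ∧ dx_i ∧ dx_j = sum_{i<j, k} (∂g_{ij}/∂x_k) dx_k ∧ dx_i ∧ dx_j.
Expand each term, using dx_k ∧ dx_i ∧ dx_j = sgn(permutation) dx_{(a)} ∧ dx_{(b)} ∧ dx_{(c)} with (a < b < c) sorted:
  d(x*(2 - 3*y)) includes (∂/∂x)(x*(2 - 3*y)) dx = (2 - 3*y) dx, which multiplied by dy ∧ dz gives (2 - 3*y) dx ∧ dy ∧ dz
Collecting like 3-forms: d(omega) = (2 - 3*y) dx ∧ dy ∧ dz.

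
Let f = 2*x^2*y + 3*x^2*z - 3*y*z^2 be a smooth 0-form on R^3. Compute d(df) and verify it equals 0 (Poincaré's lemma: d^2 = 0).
d(df) = 0

Step 1: df = sum_i (∂f/∂x_i) dx_i = (2*x*(2*y + 3*z)) dx + (2*x^2 - 3*z^2) dy + (3*x^2 - 6*y*z) dz.
Step 2: Apply d again. Using the 1-form formula, the coefficient of dx ∧ dy in d(df) is ∂^2 f/∂x ∂y - ∂^2 f/∂y ∂x = (4*x) - (4*x) = 0 (equality of mixed partials for smooth f).
Similarly for dx ∧ dz and dy ∧ dz — all coefficients vanish. So d(df) = 0.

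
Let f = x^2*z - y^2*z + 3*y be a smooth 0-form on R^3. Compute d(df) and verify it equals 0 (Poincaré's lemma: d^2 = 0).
d(df) = 0

Step 1: df = sum_i (∂f/∂x_i) dx_i = (2*x*z) dx + (-2*y*z + 3) dy + (x^2 - y^2) dz.
Step 2: Apply d again. Using the 1-form formula, the coefficient of dx ∧ dy in d(df) is ∂^2 f/∂x ∂y - ∂^2 f/∂y ∂x = (0) - (0) = 0 (equality of mixed partials for smooth f).
Similarly for dx ∧ dz and dy ∧ dz — all coefficients vanish. So d(df) = 0.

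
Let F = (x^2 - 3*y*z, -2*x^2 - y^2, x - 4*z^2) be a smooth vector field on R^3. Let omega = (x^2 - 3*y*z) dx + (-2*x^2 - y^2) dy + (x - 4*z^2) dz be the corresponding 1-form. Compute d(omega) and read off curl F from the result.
d(omega) = (0) dy ∧ dz + (-3*y - 1) dz ∧ dx + (-4*x + 3*z) dx ∧ dy; curl F = (0, -3*y - 1, -4*x + 3*z)

d omega = sum_{i<j} (∂f_j/∂x_i - ∂f_i/∂x_j) dx_i ∧ dx_j. Under the identification (dy ∧ dz, dz ∧ dx, dx ∧ dy) ↔ (e_x, e_y, e_z), the coefficients are exactly the components of curl F. Compute:
  ∂R/∂y - ∂Q/∂z = (0) - (0) = 0
  ∂P/∂z - ∂R/∂x = (-3*y) - (1) = -3*y - 1
  ∂Q/∂x - ∂P/∂y = (-4*x) - (-3*z) = -4*x + 3*z.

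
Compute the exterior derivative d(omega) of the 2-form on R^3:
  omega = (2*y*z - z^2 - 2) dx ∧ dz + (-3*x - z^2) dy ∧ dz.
d(omega) = (-2*z - 3) dx ∧ dy ∧ dz

For a 2-form omega = sum_{i<j} g_{ij} dx_i ∧ dx_j, the exterior derivative is
  d(omega) = sum_{i<j} d(g_{ij}) ∧ dx_i ∧ dx_j = sum_{i<j, k} (∂g_{ij}/∂x_k) dx_k ∧ dx_i ∧ dx_j.
Expand each term, using dx_k ∧ dx_i ∧ dx_j = sgn(permutation) dx_{(a)} ∧ dx_{(b)} ∧ dx_{(c)} with (a < b < c) sorted:
  d(2*y*z - z^2 - 2) includes (∂/∂y)(2*y*z - z^2 - 2) dy = (2*z) dy, which multiplied by dx ∧ dz gives (-2*z) dx ∧ dy ∧ dz
  d(-3*x - z^2) includes (∂/∂x)(-3*x - z^2) dx = (-3) dx, which multiplied by dy ∧ dz gives (-3) dx ∧ dy ∧ dz
Collecting like 3-forms: d(omega) = (-2*z - 3) dx ∧ dy ∧ dz.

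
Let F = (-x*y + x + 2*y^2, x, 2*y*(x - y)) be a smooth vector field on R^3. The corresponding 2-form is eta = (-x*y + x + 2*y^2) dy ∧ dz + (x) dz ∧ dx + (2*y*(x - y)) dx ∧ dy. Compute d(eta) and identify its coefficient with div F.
d(eta) = (1 - y) dx ∧ dy ∧ dz; div F = 1 - y

For a 2-form in R^3 of the form above, applying d gives a 3-form with coefficient ∂P/∂x + ∂Q/∂y + ∂R/∂z:
  ∂P/∂x = 1 - y
  ∂Q/∂y = 0
  ∂R/∂z = 0
Sum = 1 - y, which is exactly div F.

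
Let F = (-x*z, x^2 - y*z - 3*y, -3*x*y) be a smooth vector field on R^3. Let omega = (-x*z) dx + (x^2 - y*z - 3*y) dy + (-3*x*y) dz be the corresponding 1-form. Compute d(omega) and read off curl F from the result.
d(omega) = (-3*x + y) dy ∧ dz + (-x + 3*y) dz ∧ dx + (2*x) dx ∧ dy; curl F = (-3*x + y, -x + 3*y, 2*x)

d omega = sum_{i<j} (∂f_j/∂x_i - ∂f_i/∂x_j) dx_i ∧ dx_j. Under the identification (dy ∧ dz, dz ∧ dx, dx ∧ dy) ↔ (e_x, e_y, e_z), the coefficients are exactly the components of curl F. Compute:
  ∂R/∂y - ∂Q/∂z = (-3*x) - (-y) = -3*x + y
  ∂P/∂z - ∂R/∂x = (-x) - (-3*y) = -x + 3*y
  ∂Q/∂x - ∂P/∂y = (2*x) - (0) = 2*x.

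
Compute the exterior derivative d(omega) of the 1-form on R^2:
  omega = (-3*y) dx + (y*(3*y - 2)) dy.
d(omega) = (3) dx ∧ dy

For a 1-form omega = sum_i f_i dx_i, the exterior derivative is
  d(omega) = sum_{i < j} (∂f_j/∂x_i - ∂f_i/∂x_j) dx_i ∧ dx_j.
  coefficient of dx ∧ dy: ∂f_2/∂x - ∂f_1/∂y = ∂(y*(3*y - 2))/∂x - ∂(-3*y)/∂y = 3
Assembling: d(omega) = (3) dx ∧ dy.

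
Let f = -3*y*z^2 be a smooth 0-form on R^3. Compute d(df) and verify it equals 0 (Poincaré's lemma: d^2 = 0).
d(df) = 0

Step 1: df = sum_i (∂f/∂x_i) dx_i = (0) dx + (-3*z^2) dy + (-6*y*z) dz.
Step 2: Apply d again. Using the 1-form formula, the coefficient of dx ∧ dy in d(df) is ∂^2 f/∂x ∂y - ∂^2 f/∂y ∂x = (0) - (0) = 0 (equality of mixed partials for smooth f).
Similarly for dx ∧ dz and dy ∧ dz — all coefficients vanish. So d(df) = 0.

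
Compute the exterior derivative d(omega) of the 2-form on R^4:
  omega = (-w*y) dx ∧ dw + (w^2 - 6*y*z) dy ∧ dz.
d(omega) = (w) dx ∧ dy ∧ dw + (2*w) dy ∧ dz ∧ dw

For a 2-form omega = sum_{i<j} g_{ij} dx_i ∧ dx_j, the exterior derivative is
  d(omega) = sum_{i<j} d(g_{ij}) ∧ dx_i ∧ dx_j = sum_{i<j, k} (∂g_{ij}/∂x_k) dx_k ∧ dx_i ∧ dx_j.
Expand each term, using dx_k ∧ dx_i ∧ dx_j = sgn(permutation) dx_{(a)} ∧ dx_{(b)} ∧ dx_{(c)} with (a < b < c) sorted:
  d(-w*y) includes (∂/∂y)(-w*y) dy = (-w) dy, which multiplied by dx ∧ dw gives (w) dx ∧ dy ∧ dw
  d(w^2 - 6*y*z) includes (∂/∂w)(w^2 - 6*y*z) dw = (2*w) dw, which multiplied by dy ∧ dz gives (2*w) dy ∧ dz ∧ dw
Collecting like 3-forms: d(omega) = (w) dx ∧ dy ∧ dw + (2*w) dy ∧ dz ∧ dw.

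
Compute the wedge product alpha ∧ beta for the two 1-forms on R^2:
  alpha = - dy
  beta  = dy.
alpha ∧ beta = 0

Distribute the wedge, using dx_i ∧ dx_j = -dx_j ∧ dx_i and dx_i ∧ dx_i = 0. For each pair (i, j) with i < j, the coefficient of dx_i ∧ dx_j in alpha ∧ beta is (alpha_i * beta_j - alpha_j * beta_i). Collecting: alpha ∧ beta = 0.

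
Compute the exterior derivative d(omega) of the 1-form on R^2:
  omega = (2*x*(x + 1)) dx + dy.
d(omega) = 0

For a 1-form omega = sum_i f_i dx_i, the exterior derivative is
  d(omega) = sum_{i < j} (∂f_j/∂x_i - ∂f_i/∂x_j) dx_i ∧ dx_j.

Assembling: d(omega) = 0.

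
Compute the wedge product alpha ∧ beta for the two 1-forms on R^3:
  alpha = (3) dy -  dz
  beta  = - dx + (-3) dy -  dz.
alpha ∧ beta = (3) dx ∧ dy + (-6) dy ∧ dz + (-1) dx ∧ dz

Distribute the wedge, using dx_i ∧ dx_j = -dx_j ∧ dx_i and dx_i ∧ dx_i = 0. For each pair (i, j) with i < j, the coefficient of dx_i ∧ dx_j in alpha ∧ beta is (alpha_i * beta_j - alpha_j * beta_i). Collecting: alpha ∧ beta = (3) dx ∧ dy + (-6) dy ∧ dz + (-1) dx ∧ dz.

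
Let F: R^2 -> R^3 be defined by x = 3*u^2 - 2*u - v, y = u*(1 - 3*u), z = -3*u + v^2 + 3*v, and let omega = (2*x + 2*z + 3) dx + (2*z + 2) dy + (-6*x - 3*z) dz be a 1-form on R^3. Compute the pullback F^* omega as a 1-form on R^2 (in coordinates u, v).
F^* omega = (36*u^3 + 18*u^2 - 12*u*v - 43*u + 7*v^2 + 7*v - 4) du + (-36*u^2*v - 60*u^2 + 42*u*v + 73*u - 6*v^3 - 17*v^2 - 13*v - 3) dv

Using F^*(f dg) = (f ∘ F) d(g ∘ F), substitute each coordinate x_i by F_i(u, v) in f_i, and replace dx_i by d F_i = (∂F_i/∂u) du + (∂F_i/∂v) dv.
  For the x component: f_1(F) = 6*u^2 - 10*u + 2*v^2 + 4*v + 3; d F_1 = (6*u - 2) du + (-1) dv
  For the y component: f_2(F) = -6*u + 2*v^2 + 6*v + 2; d F_2 = (1 - 6*u) du + (0) dv
  For the z component: f_3(F) = -18*u^2 + 21*u - 3*v^2 - 3*v; d F_3 = (-3) du + (2*v + 3) dv
Combining and collecting du, dv coefficients:
  coeff of du: 36*u^3 + 18*u^2 - 12*u*v - 43*u + 7*v^2 + 7*v - 4
  coeff of dv: -36*u^2*v - 60*u^2 + 42*u*v + 73*u - 6*v^3 - 17*v^2 - 13*v - 3
F^* omega = (36*u^3 + 18*u^2 - 12*u*v - 43*u + 7*v^2 + 7*v - 4) du + (-36*u^2*v - 60*u^2 + 42*u*v + 73*u - 6*v^3 - 17*v^2 - 13*v - 3) dv.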